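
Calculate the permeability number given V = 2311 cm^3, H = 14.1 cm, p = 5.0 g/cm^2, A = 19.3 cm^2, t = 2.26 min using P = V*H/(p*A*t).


Formula: Permeability Number P = (V * H) / (p * A * t)
Numerator: V * H = 2311 * 14.1 = 32585.1
Denominator: p * A * t = 5.0 * 19.3 * 2.26 = 218.09
P = 32585.1 / 218.09 = 149.4113


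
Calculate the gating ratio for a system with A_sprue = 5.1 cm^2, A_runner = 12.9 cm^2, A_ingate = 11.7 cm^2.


Sprue:Runner:Ingate = 1 : 12.9/5.1 : 11.7/5.1 = 1:2.53:2.29


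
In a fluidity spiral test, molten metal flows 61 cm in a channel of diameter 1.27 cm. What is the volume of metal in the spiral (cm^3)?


Formula: V = pi * (d/2)^2 * L  (cylinder volume)
Radius = 1.27/2 = 0.635 cm
V = pi * 0.635^2 * 61 = 77.2729 cm^3

77.2729 cm^3


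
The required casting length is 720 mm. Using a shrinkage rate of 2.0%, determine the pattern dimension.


Formula: L_pattern = L_casting * (1 + shrinkage_rate/100)
Shrinkage factor = 1 + 2.0/100 = 1.02
L_pattern = 720 mm * 1.02 = 734.4000 mm

Answer: 734.4000 mm


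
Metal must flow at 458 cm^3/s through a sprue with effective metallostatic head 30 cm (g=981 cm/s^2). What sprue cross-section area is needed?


Formula: v = sqrt(2*g*h), A = Q/v
Velocity: v = sqrt(2 * 981 * 30) = sqrt(58860) = 242.6108 cm/s
Sprue area: A = Q / v = 458 / 242.6108 = 1.8878 cm^2

Answer: 1.8878 cm^2


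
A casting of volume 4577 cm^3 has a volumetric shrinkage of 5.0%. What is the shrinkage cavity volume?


Formula: V_shrink = V_casting * shrinkage_pct / 100
V_shrink = 4577 cm^3 * 5.0 / 100 = 228.8500 cm^3

Final answer: 228.8500 cm^3


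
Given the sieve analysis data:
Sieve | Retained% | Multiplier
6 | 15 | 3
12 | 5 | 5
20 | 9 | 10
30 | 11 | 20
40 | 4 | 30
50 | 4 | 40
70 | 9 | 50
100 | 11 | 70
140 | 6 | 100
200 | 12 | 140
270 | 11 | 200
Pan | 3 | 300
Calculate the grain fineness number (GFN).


Formula: GFN = sum(pct * multiplier) / sum(pct)
sum(pct * multiplier) = 7260
sum(pct) = 100
GFN = 7260 / 100 = 72.60

Final answer: 72.60


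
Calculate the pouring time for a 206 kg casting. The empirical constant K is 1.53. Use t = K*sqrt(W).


Formula: t = K * sqrt(W)
sqrt(W) = sqrt(206) = 14.35270
t = 1.53 * 14.35270 = 21.9596 s

Answer: 21.9596 s


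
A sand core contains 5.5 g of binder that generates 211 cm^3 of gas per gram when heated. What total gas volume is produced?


Formula: V_gas = W_binder * gas_evolution_rate
V = 5.5 g * 211 cm^3/g = 1160.5000 cm^3

1160.5000 cm^3


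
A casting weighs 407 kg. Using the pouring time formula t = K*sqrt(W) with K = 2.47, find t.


Formula: t = K * sqrt(W)
sqrt(W) = sqrt(407) = 20.17424
t = 2.47 * 20.17424 = 49.8304 s

Final answer: 49.8304 s


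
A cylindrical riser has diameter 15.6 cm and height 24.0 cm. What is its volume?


Formula: V = pi * (D/2)^2 * H  (cylinder volume)
Radius = D/2 = 15.6/2 = 7.8 cm
V = pi * 7.8^2 * 24.0 = 4587.2279 cm^3

Answer: 4587.2279 cm^3


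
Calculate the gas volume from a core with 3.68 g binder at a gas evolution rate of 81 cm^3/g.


Formula: V_gas = W_binder * gas_evolution_rate
V = 3.68 g * 81 cm^3/g = 298.0800 cm^3

Answer: 298.0800 cm^3


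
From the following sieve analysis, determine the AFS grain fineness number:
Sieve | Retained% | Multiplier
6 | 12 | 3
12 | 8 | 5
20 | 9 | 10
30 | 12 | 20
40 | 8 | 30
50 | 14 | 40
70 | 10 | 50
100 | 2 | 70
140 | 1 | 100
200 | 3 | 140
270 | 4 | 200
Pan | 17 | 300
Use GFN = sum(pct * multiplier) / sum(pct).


Formula: GFN = sum(pct * multiplier) / sum(pct)
sum(pct * multiplier) = 8266
sum(pct) = 100
GFN = 8266 / 100 = 82.66


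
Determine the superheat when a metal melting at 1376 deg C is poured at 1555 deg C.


Formula: Superheat = T_pour - T_melt
Superheat = 1555 - 1376 = 179 deg C


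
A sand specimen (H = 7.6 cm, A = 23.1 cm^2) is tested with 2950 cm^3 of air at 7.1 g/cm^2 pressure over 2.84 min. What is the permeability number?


Formula: Permeability Number P = (V * H) / (p * A * t)
Numerator: V * H = 2950 * 7.6 = 22420.0
Denominator: p * A * t = 7.1 * 23.1 * 2.84 = 465.7884
P = 22420.0 / 465.7884 = 48.1334

Answer: 48.1334


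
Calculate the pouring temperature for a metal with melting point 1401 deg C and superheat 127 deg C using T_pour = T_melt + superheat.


Formula: T_pour = T_melt + Superheat
T_pour = 1401 + 127 = 1528 deg C

Final answer: 1528 deg C


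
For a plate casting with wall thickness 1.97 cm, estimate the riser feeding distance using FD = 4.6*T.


Formula: FD = 4.6 * T  (riser feeding-distance rule)
FD = 4.6 * 1.97 cm = 9.0620 cm

Answer: 9.0620 cm


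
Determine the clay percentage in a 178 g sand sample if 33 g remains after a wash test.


Formula: Clay% = (W_total - W_washed) / W_total * 100
Clay mass = 178 - 33 = 145 g
Clay% = 145 / 178 * 100 = 81.4607%

Answer: 81.4607%


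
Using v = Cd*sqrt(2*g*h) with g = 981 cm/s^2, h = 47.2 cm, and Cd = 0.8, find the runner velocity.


Formula: v = Cd * sqrt(2 * g * h)  (Torricelli with discharge coefficient)
2*g*h = 2 * 981 * 47.2 = 92606.4 cm^2/s^2
sqrt(92606.4) = 304.31300 cm/s
v = 0.8 * 304.31300 = 243.4504 cm/s

243.4504 cm/s


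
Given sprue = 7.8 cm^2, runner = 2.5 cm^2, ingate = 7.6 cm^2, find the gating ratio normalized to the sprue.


Sprue:Runner:Ingate = 1 : 2.5/7.8 : 7.6/7.8 = 1:0.32:0.97


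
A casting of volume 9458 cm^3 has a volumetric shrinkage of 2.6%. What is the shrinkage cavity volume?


Formula: V_shrink = V_casting * shrinkage_pct / 100
V_shrink = 9458 cm^3 * 2.6 / 100 = 245.9080 cm^3

Final answer: 245.9080 cm^3


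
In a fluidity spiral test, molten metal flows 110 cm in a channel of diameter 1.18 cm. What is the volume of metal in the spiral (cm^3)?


Formula: V = pi * (d/2)^2 * L  (cylinder volume)
Radius = 1.18/2 = 0.59 cm
V = pi * 0.59^2 * 110 = 120.2947 cm^3


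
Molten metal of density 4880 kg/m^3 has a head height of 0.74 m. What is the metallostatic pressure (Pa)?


Formula: P = rho * g * h
rho * g = 4880 * 9.81 = 47872.8 N/m^3
P = 47872.8 * 0.74 = 35425.8720 Pa

35425.8720 Pa


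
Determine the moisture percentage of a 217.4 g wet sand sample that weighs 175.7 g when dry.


Formula: MC = (W_wet - W_dry) / W_wet * 100
Water mass = 217.4 - 175.7 = 41.7 g
MC = 41.7 / 217.4 * 100 = 19.1812%


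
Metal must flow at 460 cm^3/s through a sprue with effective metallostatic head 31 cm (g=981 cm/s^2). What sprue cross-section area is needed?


Formula: v = sqrt(2*g*h), A = Q/v
Velocity: v = sqrt(2 * 981 * 31) = sqrt(60822) = 246.6212 cm/s
Sprue area: A = Q / v = 460 / 246.6212 = 1.8652 cm^2


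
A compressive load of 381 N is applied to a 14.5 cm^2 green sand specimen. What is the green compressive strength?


Formula: Compressive Strength = Force / Area
Strength = 381 N / 14.5 cm^2 = 26.2759 N/cm^2


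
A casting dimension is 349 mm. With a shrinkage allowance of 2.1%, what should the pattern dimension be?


Formula: L_pattern = L_casting * (1 + shrinkage_rate/100)
Shrinkage factor = 1 + 2.1/100 = 1.021
L_pattern = 349 mm * 1.021 = 356.3290 mm


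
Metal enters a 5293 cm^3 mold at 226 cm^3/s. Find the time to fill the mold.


Formula: t_fill = V_mold / Q_flow
t = 5293 cm^3 / 226 cm^3/s = 23.4204 s

Answer: 23.4204 s


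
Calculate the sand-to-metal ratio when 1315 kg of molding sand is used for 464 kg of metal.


Formula: Sand-to-Metal Ratio = W_sand / W_metal
Ratio = 1315 kg / 464 kg = 2.8341


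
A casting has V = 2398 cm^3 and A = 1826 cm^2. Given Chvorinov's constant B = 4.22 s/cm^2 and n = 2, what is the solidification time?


Formula: t_s = B * (V/A)^n  (Chvorinov's rule, n=2)
Modulus M = V/A = 2398/1826 = 1.313253 cm
M^2 = 1.313253^2 = 1.724633 cm^2
t_s = 4.22 * 1.724633 = 7.2780 s

Final answer: 7.2780 s


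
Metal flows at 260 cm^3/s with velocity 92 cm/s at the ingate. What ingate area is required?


Formula: A_ingate = Q / v  (continuity equation)
A = 260 cm^3/s / 92 cm/s = 2.8261 cm^2


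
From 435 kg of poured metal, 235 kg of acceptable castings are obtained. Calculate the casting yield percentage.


Formula: Casting Yield = (W_good / W_total) * 100
Yield = (235 kg / 435 kg) * 100 = 54.0230%


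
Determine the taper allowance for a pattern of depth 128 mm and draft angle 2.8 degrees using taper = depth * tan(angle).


Formula: taper = depth * tan(draft_angle)
tan(2.8 deg) = 0.0489082
taper = 128 mm * 0.0489082 = 6.2602 mm

Final answer: 6.2602 mm


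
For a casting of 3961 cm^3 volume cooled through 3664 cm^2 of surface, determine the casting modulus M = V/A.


Formula: Casting Modulus M = V / A
M = 3961 cm^3 / 3664 cm^2 = 1.0811 cm

1.0811 cm


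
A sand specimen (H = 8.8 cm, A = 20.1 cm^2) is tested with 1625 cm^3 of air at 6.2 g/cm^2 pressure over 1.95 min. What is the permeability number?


Formula: Permeability Number P = (V * H) / (p * A * t)
Numerator: V * H = 1625 * 8.8 = 14300.0
Denominator: p * A * t = 6.2 * 20.1 * 1.95 = 243.009
P = 14300.0 / 243.009 = 58.8456

58.8456


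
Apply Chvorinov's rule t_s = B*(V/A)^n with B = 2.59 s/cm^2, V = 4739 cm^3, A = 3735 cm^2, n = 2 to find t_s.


Formula: t_s = B * (V/A)^n  (Chvorinov's rule, n=2)
Modulus M = V/A = 4739/3735 = 1.268809 cm
M^2 = 1.268809^2 = 1.609876 cm^2
t_s = 2.59 * 1.609876 = 4.1696 s

4.1696 s


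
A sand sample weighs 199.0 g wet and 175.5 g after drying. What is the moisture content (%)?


Formula: MC = (W_wet - W_dry) / W_wet * 100
Water mass = 199.0 - 175.5 = 23.5 g
MC = 23.5 / 199.0 * 100 = 11.8090%

Final answer: 11.8090%


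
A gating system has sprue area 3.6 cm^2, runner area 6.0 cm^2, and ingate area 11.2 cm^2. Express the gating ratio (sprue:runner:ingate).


Sprue:Runner:Ingate = 1 : 6.0/3.6 : 11.2/3.6 = 1:1.67:3.11

Final answer: 1:1.67:3.11


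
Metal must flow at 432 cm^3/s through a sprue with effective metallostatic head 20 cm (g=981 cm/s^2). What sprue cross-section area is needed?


Formula: v = sqrt(2*g*h), A = Q/v
Velocity: v = sqrt(2 * 981 * 20) = sqrt(39240) = 198.0909 cm/s
Sprue area: A = Q / v = 432 / 198.0909 = 2.1808 cm^2


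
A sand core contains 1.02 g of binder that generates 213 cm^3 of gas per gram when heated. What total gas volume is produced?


Formula: V_gas = W_binder * gas_evolution_rate
V = 1.02 g * 213 cm^3/g = 217.2600 cm^3


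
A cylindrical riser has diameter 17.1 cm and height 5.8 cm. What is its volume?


Formula: V = pi * (D/2)^2 * H  (cylinder volume)
Radius = D/2 = 17.1/2 = 8.55 cm
V = pi * 8.55^2 * 5.8 = 1332.0180 cm^3


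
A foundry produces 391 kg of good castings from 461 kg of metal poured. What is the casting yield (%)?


Formula: Casting Yield = (W_good / W_total) * 100
Yield = (391 kg / 461 kg) * 100 = 84.8156%

Final answer: 84.8156%


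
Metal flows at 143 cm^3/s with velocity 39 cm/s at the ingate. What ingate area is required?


Formula: A_ingate = Q / v  (continuity equation)
A = 143 cm^3/s / 39 cm/s = 3.6667 cm^2

Final answer: 3.6667 cm^2


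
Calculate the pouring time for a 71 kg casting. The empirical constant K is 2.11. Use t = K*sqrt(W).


Formula: t = K * sqrt(W)
sqrt(W) = sqrt(71) = 8.42615
t = 2.11 * 8.42615 = 17.7792 s

Final answer: 17.7792 s


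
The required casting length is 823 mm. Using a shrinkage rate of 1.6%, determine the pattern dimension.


Formula: L_pattern = L_casting * (1 + shrinkage_rate/100)
Shrinkage factor = 1 + 1.6/100 = 1.016
L_pattern = 823 mm * 1.016 = 836.1680 mm


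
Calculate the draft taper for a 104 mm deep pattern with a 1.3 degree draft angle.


Formula: taper = depth * tan(draft_angle)
tan(1.3 deg) = 0.0226932
taper = 104 mm * 0.0226932 = 2.3601 mm

2.3601 mm


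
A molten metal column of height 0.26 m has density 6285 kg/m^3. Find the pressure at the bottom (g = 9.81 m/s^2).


Formula: P = rho * g * h
rho * g = 6285 * 9.81 = 61655.85 N/m^3
P = 61655.85 * 0.26 = 16030.5210 Pa

16030.5210 Pa


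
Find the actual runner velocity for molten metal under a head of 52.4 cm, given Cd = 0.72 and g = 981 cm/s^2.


Formula: v = Cd * sqrt(2 * g * h)  (Torricelli with discharge coefficient)
2*g*h = 2 * 981 * 52.4 = 102808.8 cm^2/s^2
sqrt(102808.8) = 320.63811 cm/s
v = 0.72 * 320.63811 = 230.8594 cm/s


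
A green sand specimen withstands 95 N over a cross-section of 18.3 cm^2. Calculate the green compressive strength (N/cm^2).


Formula: Compressive Strength = Force / Area
Strength = 95 N / 18.3 cm^2 = 5.1913 N/cm^2

Answer: 5.1913 N/cm^2


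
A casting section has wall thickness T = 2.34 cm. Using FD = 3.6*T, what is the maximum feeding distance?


Formula: FD = 3.6 * T  (riser feeding-distance rule)
FD = 3.6 * 2.34 cm = 8.4240 cm

Answer: 8.4240 cm


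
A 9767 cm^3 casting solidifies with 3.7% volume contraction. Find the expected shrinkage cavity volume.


Formula: V_shrink = V_casting * shrinkage_pct / 100
V_shrink = 9767 cm^3 * 3.7 / 100 = 361.3790 cm^3

361.3790 cm^3


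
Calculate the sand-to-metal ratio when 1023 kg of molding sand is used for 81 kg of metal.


Formula: Sand-to-Metal Ratio = W_sand / W_metal
Ratio = 1023 kg / 81 kg = 12.6296


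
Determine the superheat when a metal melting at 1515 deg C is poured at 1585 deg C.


Formula: Superheat = T_pour - T_melt
Superheat = 1585 - 1515 = 70 deg C

70 deg C


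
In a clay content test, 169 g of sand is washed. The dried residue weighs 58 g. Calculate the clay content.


Formula: Clay% = (W_total - W_washed) / W_total * 100
Clay mass = 169 - 58 = 111 g
Clay% = 111 / 169 * 100 = 65.6805%

Answer: 65.6805%


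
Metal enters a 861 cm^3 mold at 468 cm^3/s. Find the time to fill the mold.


Formula: t_fill = V_mold / Q_flow
t = 861 cm^3 / 468 cm^3/s = 1.8397 s

1.8397 s


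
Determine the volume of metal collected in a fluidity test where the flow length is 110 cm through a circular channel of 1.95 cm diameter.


Formula: V = pi * (d/2)^2 * L  (cylinder volume)
Radius = 1.95/2 = 0.975 cm
V = pi * 0.975^2 * 110 = 328.5124 cm^3

328.5124 cm^3


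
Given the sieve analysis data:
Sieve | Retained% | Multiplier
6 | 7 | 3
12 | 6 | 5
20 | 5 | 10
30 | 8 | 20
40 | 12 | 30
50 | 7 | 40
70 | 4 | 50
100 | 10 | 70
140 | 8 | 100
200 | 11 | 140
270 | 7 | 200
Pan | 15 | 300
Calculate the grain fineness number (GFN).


Formula: GFN = sum(pct * multiplier) / sum(pct)
sum(pct * multiplier) = 10041
sum(pct) = 100
GFN = 10041 / 100 = 100.41

100.41


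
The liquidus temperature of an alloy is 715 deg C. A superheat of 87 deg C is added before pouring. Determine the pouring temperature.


Formula: T_pour = T_melt + Superheat
T_pour = 715 + 87 = 802 deg C

Final answer: 802 deg C


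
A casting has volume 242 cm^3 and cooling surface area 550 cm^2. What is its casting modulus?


Formula: Casting Modulus M = V / A
M = 242 cm^3 / 550 cm^2 = 0.4400 cm

Answer: 0.4400 cm


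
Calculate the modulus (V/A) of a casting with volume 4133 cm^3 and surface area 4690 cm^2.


Formula: Casting Modulus M = V / A
M = 4133 cm^3 / 4690 cm^2 = 0.8812 cm


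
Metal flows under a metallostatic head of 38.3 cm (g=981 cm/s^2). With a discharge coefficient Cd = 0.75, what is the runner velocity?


Formula: v = Cd * sqrt(2 * g * h)  (Torricelli with discharge coefficient)
2*g*h = 2 * 981 * 38.3 = 75144.6 cm^2/s^2
sqrt(75144.6) = 274.12515 cm/s
v = 0.75 * 274.12515 = 205.5939 cm/s

Final answer: 205.5939 cm/s


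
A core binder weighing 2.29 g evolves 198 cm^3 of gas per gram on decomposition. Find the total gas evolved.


Formula: V_gas = W_binder * gas_evolution_rate
V = 2.29 g * 198 cm^3/g = 453.4200 cm^3

453.4200 cm^3


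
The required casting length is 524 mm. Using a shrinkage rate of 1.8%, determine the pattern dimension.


Formula: L_pattern = L_casting * (1 + shrinkage_rate/100)
Shrinkage factor = 1 + 1.8/100 = 1.018
L_pattern = 524 mm * 1.018 = 533.4320 mm

Final answer: 533.4320 mm


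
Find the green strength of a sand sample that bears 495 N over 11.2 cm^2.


Formula: Compressive Strength = Force / Area
Strength = 495 N / 11.2 cm^2 = 44.1964 N/cm^2

44.1964 N/cm^2


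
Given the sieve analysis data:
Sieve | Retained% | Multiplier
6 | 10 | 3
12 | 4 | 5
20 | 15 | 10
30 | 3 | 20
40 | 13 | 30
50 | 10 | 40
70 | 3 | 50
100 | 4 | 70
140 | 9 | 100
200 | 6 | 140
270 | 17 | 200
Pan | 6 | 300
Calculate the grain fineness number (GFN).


Formula: GFN = sum(pct * multiplier) / sum(pct)
sum(pct * multiplier) = 8420
sum(pct) = 100
GFN = 8420 / 100 = 84.20

84.20


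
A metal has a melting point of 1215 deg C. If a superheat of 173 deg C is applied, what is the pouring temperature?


Formula: T_pour = T_melt + Superheat
T_pour = 1215 + 173 = 1388 deg C

Final answer: 1388 deg C


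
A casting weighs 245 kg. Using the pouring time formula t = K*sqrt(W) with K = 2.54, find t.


Formula: t = K * sqrt(W)
sqrt(W) = sqrt(245) = 15.65248
t = 2.54 * 15.65248 = 39.7573 s

Answer: 39.7573 s


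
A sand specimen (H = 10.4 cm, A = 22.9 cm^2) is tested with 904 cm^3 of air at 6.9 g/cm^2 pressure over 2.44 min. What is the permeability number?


Formula: Permeability Number P = (V * H) / (p * A * t)
Numerator: V * H = 904 * 10.4 = 9401.6
Denominator: p * A * t = 6.9 * 22.9 * 2.44 = 385.5444
P = 9401.6 / 385.5444 = 24.3853

24.3853


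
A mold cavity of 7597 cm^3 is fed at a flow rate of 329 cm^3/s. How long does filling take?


Formula: t_fill = V_mold / Q_flow
t = 7597 cm^3 / 329 cm^3/s = 23.0912 s

23.0912 s


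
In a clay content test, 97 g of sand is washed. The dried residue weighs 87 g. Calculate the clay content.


Formula: Clay% = (W_total - W_washed) / W_total * 100
Clay mass = 97 - 87 = 10 g
Clay% = 10 / 97 * 100 = 10.3093%

Final answer: 10.3093%


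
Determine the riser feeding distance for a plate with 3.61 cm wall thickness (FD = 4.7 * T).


Formula: FD = 4.7 * T  (riser feeding-distance rule)
FD = 4.7 * 3.61 cm = 16.9670 cm


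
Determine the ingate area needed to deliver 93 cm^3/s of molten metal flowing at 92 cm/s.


Formula: A_ingate = Q / v  (continuity equation)
A = 93 cm^3/s / 92 cm/s = 1.0109 cm^2

Final answer: 1.0109 cm^2


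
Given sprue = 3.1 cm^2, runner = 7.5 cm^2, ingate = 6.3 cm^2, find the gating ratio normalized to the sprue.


Sprue:Runner:Ingate = 1 : 7.5/3.1 : 6.3/3.1 = 1:2.42:2.03

1:2.42:2.03


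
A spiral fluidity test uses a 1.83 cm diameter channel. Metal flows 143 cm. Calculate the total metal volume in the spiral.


Formula: V = pi * (d/2)^2 * L  (cylinder volume)
Radius = 1.83/2 = 0.915 cm
V = pi * 0.915^2 * 143 = 376.1214 cm^3

Answer: 376.1214 cm^3


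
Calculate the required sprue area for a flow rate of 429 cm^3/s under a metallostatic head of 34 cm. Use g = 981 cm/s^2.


Formula: v = sqrt(2*g*h), A = Q/v
Velocity: v = sqrt(2 * 981 * 34) = sqrt(66708) = 258.2789 cm/s
Sprue area: A = Q / v = 429 / 258.2789 = 1.6610 cm^2

Final answer: 1.6610 cm^2


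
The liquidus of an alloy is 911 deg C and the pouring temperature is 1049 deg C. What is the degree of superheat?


Formula: Superheat = T_pour - T_melt
Superheat = 1049 - 911 = 138 deg C

Answer: 138 deg C


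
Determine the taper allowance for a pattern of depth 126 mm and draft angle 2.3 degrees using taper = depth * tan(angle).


Formula: taper = depth * tan(draft_angle)
tan(2.3 deg) = 0.0401641
taper = 126 mm * 0.0401641 = 5.0607 mm

Final answer: 5.0607 mm


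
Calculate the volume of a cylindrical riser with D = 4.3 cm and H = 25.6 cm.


Formula: V = pi * (D/2)^2 * H  (cylinder volume)
Radius = D/2 = 4.3/2 = 2.15 cm
V = pi * 2.15^2 * 25.6 = 371.7635 cm^3

371.7635 cm^3


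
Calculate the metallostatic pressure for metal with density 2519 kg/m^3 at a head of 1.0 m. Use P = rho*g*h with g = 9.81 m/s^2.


Formula: P = rho * g * h
rho * g = 2519 * 9.81 = 24711.39 N/m^3
P = 24711.39 * 1.0 = 24711.3900 Pa

24711.3900 Pa


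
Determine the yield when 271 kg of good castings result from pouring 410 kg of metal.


Formula: Casting Yield = (W_good / W_total) * 100
Yield = (271 kg / 410 kg) * 100 = 66.0976%

Final answer: 66.0976%


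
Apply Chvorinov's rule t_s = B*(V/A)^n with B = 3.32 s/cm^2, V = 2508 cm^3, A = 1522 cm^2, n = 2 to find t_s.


Formula: t_s = B * (V/A)^n  (Chvorinov's rule, n=2)
Modulus M = V/A = 2508/1522 = 1.647832 cm
M^2 = 1.647832^2 = 2.715350 cm^2
t_s = 3.32 * 2.715350 = 9.0150 s

Final answer: 9.0150 s


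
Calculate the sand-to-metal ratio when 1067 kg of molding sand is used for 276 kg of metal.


Formula: Sand-to-Metal Ratio = W_sand / W_metal
Ratio = 1067 kg / 276 kg = 3.8659

Final answer: 3.8659


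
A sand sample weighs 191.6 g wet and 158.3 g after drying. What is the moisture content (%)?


Formula: MC = (W_wet - W_dry) / W_wet * 100
Water mass = 191.6 - 158.3 = 33.3 g
MC = 33.3 / 191.6 * 100 = 17.3800%


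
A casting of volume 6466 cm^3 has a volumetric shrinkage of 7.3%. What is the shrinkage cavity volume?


Formula: V_shrink = V_casting * shrinkage_pct / 100
V_shrink = 6466 cm^3 * 7.3 / 100 = 472.0180 cm^3

Final answer: 472.0180 cm^3


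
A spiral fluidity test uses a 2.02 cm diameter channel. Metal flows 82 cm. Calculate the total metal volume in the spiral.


Formula: V = pi * (d/2)^2 * L  (cylinder volume)
Radius = 2.02/2 = 1.01 cm
V = pi * 1.01^2 * 82 = 262.7886 cm^3

Final answer: 262.7886 cm^3


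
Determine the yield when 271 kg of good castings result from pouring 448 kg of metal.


Formula: Casting Yield = (W_good / W_total) * 100
Yield = (271 kg / 448 kg) * 100 = 60.4911%

60.4911%


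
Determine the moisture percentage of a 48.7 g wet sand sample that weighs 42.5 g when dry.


Formula: MC = (W_wet - W_dry) / W_wet * 100
Water mass = 48.7 - 42.5 = 6.2 g
MC = 6.2 / 48.7 * 100 = 12.7310%


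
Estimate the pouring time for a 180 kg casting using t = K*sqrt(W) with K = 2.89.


Formula: t = K * sqrt(W)
sqrt(W) = sqrt(180) = 13.41641
t = 2.89 * 13.41641 = 38.7734 s

Answer: 38.7734 s


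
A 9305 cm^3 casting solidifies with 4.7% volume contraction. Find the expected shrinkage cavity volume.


Formula: V_shrink = V_casting * shrinkage_pct / 100
V_shrink = 9305 cm^3 * 4.7 / 100 = 437.3350 cm^3

Answer: 437.3350 cm^3


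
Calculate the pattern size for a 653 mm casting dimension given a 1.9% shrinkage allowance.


Formula: L_pattern = L_casting * (1 + shrinkage_rate/100)
Shrinkage factor = 1 + 1.9/100 = 1.019
L_pattern = 653 mm * 1.019 = 665.4070 mm


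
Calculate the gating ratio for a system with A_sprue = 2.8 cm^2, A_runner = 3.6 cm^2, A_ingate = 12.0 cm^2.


Sprue:Runner:Ingate = 1 : 3.6/2.8 : 12.0/2.8 = 1:1.29:4.29

Final answer: 1:1.29:4.29


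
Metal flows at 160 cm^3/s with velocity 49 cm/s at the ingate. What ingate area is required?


Formula: A_ingate = Q / v  (continuity equation)
A = 160 cm^3/s / 49 cm/s = 3.2653 cm^2


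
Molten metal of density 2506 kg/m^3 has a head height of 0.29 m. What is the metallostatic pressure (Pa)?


Formula: P = rho * g * h
rho * g = 2506 * 9.81 = 24583.86 N/m^3
P = 24583.86 * 0.29 = 7129.3194 Pa

7129.3194 Pa


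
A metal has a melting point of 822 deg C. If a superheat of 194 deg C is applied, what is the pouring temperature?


Formula: T_pour = T_melt + Superheat
T_pour = 822 + 194 = 1016 deg C

1016 deg C


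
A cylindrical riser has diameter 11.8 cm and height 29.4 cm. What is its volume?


Formula: V = pi * (D/2)^2 * H  (cylinder volume)
Radius = D/2 = 11.8/2 = 5.9 cm
V = pi * 5.9^2 * 29.4 = 3215.1499 cm^3

3215.1499 cm^3


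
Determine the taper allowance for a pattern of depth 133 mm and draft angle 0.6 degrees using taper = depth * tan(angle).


Formula: taper = depth * tan(draft_angle)
tan(0.6 deg) = 0.0104724
taper = 133 mm * 0.0104724 = 1.3928 mm

1.3928 mm


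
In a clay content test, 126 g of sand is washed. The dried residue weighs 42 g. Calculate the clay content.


Formula: Clay% = (W_total - W_washed) / W_total * 100
Clay mass = 126 - 42 = 84 g
Clay% = 84 / 126 * 100 = 66.6667%

Final answer: 66.6667%


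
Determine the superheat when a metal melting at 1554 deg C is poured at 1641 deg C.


Formula: Superheat = T_pour - T_melt
Superheat = 1641 - 1554 = 87 deg C


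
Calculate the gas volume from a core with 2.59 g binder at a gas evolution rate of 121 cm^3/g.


Formula: V_gas = W_binder * gas_evolution_rate
V = 2.59 g * 121 cm^3/g = 313.3900 cm^3


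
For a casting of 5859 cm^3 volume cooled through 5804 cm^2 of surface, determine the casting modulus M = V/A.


Formula: Casting Modulus M = V / A
M = 5859 cm^3 / 5804 cm^2 = 1.0095 cm

Answer: 1.0095 cm


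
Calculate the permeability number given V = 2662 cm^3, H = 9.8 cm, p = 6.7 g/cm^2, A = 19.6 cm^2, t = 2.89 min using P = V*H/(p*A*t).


Formula: Permeability Number P = (V * H) / (p * A * t)
Numerator: V * H = 2662 * 9.8 = 26087.6
Denominator: p * A * t = 6.7 * 19.6 * 2.89 = 379.5148
P = 26087.6 / 379.5148 = 68.7393

Final answer: 68.7393


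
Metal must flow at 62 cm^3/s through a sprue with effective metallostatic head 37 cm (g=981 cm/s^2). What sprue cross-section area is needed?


Formula: v = sqrt(2*g*h), A = Q/v
Velocity: v = sqrt(2 * 981 * 37) = sqrt(72594) = 269.4327 cm/s
Sprue area: A = Q / v = 62 / 269.4327 = 0.2301 cm^2

0.2301 cm^2


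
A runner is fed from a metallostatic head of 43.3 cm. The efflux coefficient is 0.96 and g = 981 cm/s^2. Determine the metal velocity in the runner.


Formula: v = Cd * sqrt(2 * g * h)  (Torricelli with discharge coefficient)
2*g*h = 2 * 981 * 43.3 = 84954.6 cm^2/s^2
sqrt(84954.6) = 291.46972 cm/s
v = 0.96 * 291.46972 = 279.8109 cm/s

279.8109 cm/s


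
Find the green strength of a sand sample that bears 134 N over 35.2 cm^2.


Formula: Compressive Strength = Force / Area
Strength = 134 N / 35.2 cm^2 = 3.8068 N/cm^2


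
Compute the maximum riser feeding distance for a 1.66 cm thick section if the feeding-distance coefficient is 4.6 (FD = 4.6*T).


Formula: FD = 4.6 * T  (riser feeding-distance rule)
FD = 4.6 * 1.66 cm = 7.6360 cm


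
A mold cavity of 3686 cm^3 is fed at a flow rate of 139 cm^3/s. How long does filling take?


Formula: t_fill = V_mold / Q_flow
t = 3686 cm^3 / 139 cm^3/s = 26.5180 s

Final answer: 26.5180 s


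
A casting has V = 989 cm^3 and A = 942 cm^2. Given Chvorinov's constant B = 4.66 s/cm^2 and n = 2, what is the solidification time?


Formula: t_s = B * (V/A)^n  (Chvorinov's rule, n=2)
Modulus M = V/A = 989/942 = 1.049894 cm
M^2 = 1.049894^2 = 1.102277 cm^2
t_s = 4.66 * 1.102277 = 5.1366 s

Answer: 5.1366 s


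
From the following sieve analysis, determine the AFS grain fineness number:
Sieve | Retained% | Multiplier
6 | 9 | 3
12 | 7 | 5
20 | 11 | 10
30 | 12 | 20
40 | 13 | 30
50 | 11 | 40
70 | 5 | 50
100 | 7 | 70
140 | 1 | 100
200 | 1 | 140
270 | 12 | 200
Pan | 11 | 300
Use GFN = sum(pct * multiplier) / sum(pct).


Formula: GFN = sum(pct * multiplier) / sum(pct)
sum(pct * multiplier) = 7922
sum(pct) = 100
GFN = 7922 / 100 = 79.22

Answer: 79.22


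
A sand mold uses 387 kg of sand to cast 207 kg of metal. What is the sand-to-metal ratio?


Formula: Sand-to-Metal Ratio = W_sand / W_metal
Ratio = 387 kg / 207 kg = 1.8696

Final answer: 1.8696


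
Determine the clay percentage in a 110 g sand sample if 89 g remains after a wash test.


Formula: Clay% = (W_total - W_washed) / W_total * 100
Clay mass = 110 - 89 = 21 g
Clay% = 21 / 110 * 100 = 19.0909%

Answer: 19.0909%


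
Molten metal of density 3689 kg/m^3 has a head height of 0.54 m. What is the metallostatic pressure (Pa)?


Formula: P = rho * g * h
rho * g = 3689 * 9.81 = 36189.09 N/m^3
P = 36189.09 * 0.54 = 19542.1086 Pa


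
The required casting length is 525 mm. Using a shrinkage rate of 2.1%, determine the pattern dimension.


Formula: L_pattern = L_casting * (1 + shrinkage_rate/100)
Shrinkage factor = 1 + 2.1/100 = 1.021
L_pattern = 525 mm * 1.021 = 536.0250 mm


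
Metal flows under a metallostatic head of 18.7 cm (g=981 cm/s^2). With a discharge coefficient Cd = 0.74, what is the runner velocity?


Formula: v = Cd * sqrt(2 * g * h)  (Torricelli with discharge coefficient)
2*g*h = 2 * 981 * 18.7 = 36689.4 cm^2/s^2
sqrt(36689.4) = 191.54477 cm/s
v = 0.74 * 191.54477 = 141.7431 cm/s

Final answer: 141.7431 cm/s


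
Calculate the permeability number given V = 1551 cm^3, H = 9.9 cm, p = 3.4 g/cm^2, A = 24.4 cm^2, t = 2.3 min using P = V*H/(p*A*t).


Formula: Permeability Number P = (V * H) / (p * A * t)
Numerator: V * H = 1551 * 9.9 = 15354.9
Denominator: p * A * t = 3.4 * 24.4 * 2.3 = 190.808
P = 15354.9 / 190.808 = 80.4730

Answer: 80.4730


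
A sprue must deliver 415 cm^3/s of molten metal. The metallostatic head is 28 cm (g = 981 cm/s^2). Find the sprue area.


Formula: v = sqrt(2*g*h), A = Q/v
Velocity: v = sqrt(2 * 981 * 28) = sqrt(54936) = 234.3843 cm/s
Sprue area: A = Q / v = 415 / 234.3843 = 1.7706 cm^2

Answer: 1.7706 cm^2


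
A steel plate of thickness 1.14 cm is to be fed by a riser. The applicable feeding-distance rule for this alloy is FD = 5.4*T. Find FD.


Formula: FD = 5.4 * T  (riser feeding-distance rule)
FD = 5.4 * 1.14 cm = 6.1560 cm

Final answer: 6.1560 cm


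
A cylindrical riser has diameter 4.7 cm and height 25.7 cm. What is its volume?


Formula: V = pi * (D/2)^2 * H  (cylinder volume)
Radius = D/2 = 4.7/2 = 2.35 cm
V = pi * 2.35^2 * 25.7 = 445.8807 cm^3

Answer: 445.8807 cm^3


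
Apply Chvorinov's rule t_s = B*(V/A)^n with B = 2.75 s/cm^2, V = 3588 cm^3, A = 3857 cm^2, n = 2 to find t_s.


Formula: t_s = B * (V/A)^n  (Chvorinov's rule, n=2)
Modulus M = V/A = 3588/3857 = 0.930257 cm
M^2 = 0.930257^2 = 0.865378 cm^2
t_s = 2.75 * 0.865378 = 2.3798 s


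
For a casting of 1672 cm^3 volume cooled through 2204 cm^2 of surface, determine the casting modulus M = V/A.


Formula: Casting Modulus M = V / A
M = 1672 cm^3 / 2204 cm^2 = 0.7586 cm

Answer: 0.7586 cm


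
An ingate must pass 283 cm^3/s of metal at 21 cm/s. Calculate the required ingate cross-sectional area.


Formula: A_ingate = Q / v  (continuity equation)
A = 283 cm^3/s / 21 cm/s = 13.4762 cm^2


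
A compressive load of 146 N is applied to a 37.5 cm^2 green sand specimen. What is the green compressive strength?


Formula: Compressive Strength = Force / Area
Strength = 146 N / 37.5 cm^2 = 3.8933 N/cm^2

Answer: 3.8933 N/cm^2


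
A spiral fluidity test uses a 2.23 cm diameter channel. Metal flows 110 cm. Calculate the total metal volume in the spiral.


Formula: V = pi * (d/2)^2 * L  (cylinder volume)
Radius = 2.23/2 = 1.115 cm
V = pi * 1.115^2 * 110 = 429.6277 cm^3

429.6277 cm^3


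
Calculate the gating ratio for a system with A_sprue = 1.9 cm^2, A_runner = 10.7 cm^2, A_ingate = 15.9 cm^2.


Sprue:Runner:Ingate = 1 : 10.7/1.9 : 15.9/1.9 = 1:5.63:8.37

Final answer: 1:5.63:8.37


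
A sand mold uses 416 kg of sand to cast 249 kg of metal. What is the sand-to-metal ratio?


Formula: Sand-to-Metal Ratio = W_sand / W_metal
Ratio = 416 kg / 249 kg = 1.6707

Answer: 1.6707


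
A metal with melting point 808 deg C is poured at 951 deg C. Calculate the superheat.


Formula: Superheat = T_pour - T_melt
Superheat = 951 - 808 = 143 deg C

Answer: 143 deg C


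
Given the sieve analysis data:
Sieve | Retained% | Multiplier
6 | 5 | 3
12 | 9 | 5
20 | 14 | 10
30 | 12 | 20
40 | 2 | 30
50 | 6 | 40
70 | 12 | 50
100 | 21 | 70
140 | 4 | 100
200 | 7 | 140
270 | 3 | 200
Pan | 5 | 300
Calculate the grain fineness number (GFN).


Formula: GFN = sum(pct * multiplier) / sum(pct)
sum(pct * multiplier) = 6290
sum(pct) = 100
GFN = 6290 / 100 = 62.90

Final answer: 62.90


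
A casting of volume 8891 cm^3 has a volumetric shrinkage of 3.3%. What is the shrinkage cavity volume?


Formula: V_shrink = V_casting * shrinkage_pct / 100
V_shrink = 8891 cm^3 * 3.3 / 100 = 293.4030 cm^3

Answer: 293.4030 cm^3


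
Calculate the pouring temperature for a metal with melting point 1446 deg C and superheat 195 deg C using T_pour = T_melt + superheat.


Formula: T_pour = T_melt + Superheat
T_pour = 1446 + 195 = 1641 deg C


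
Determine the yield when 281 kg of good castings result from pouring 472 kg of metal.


Formula: Casting Yield = (W_good / W_total) * 100
Yield = (281 kg / 472 kg) * 100 = 59.5339%

Answer: 59.5339%


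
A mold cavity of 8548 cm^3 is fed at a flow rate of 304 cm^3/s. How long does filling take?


Formula: t_fill = V_mold / Q_flow
t = 8548 cm^3 / 304 cm^3/s = 28.1184 s

Answer: 28.1184 s


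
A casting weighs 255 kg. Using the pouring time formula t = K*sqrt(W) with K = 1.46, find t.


Formula: t = K * sqrt(W)
sqrt(W) = sqrt(255) = 15.96872
t = 1.46 * 15.96872 = 23.3143 s

23.3143 s


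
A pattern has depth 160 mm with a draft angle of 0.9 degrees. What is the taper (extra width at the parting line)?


Formula: taper = depth * tan(draft_angle)
tan(0.9 deg) = 0.0157093
taper = 160 mm * 0.0157093 = 2.5135 mm

2.5135 mm


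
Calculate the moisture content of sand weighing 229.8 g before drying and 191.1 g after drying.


Formula: MC = (W_wet - W_dry) / W_wet * 100
Water mass = 229.8 - 191.1 = 38.7 g
MC = 38.7 / 229.8 * 100 = 16.8407%

Answer: 16.8407%


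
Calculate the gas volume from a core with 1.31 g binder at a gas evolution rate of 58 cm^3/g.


Formula: V_gas = W_binder * gas_evolution_rate
V = 1.31 g * 58 cm^3/g = 75.9800 cm^3

Final answer: 75.9800 cm^3


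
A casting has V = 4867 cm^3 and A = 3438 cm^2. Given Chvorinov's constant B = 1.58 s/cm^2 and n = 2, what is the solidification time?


Formula: t_s = B * (V/A)^n  (Chvorinov's rule, n=2)
Modulus M = V/A = 4867/3438 = 1.415649 cm
M^2 = 1.415649^2 = 2.004062 cm^2
t_s = 1.58 * 2.004062 = 3.1664 s

Answer: 3.1664 s


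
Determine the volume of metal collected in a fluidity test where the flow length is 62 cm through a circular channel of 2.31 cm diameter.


Formula: V = pi * (d/2)^2 * L  (cylinder volume)
Radius = 2.31/2 = 1.155 cm
V = pi * 1.155^2 * 62 = 259.8397 cm^3


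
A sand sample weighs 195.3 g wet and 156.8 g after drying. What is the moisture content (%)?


Formula: MC = (W_wet - W_dry) / W_wet * 100
Water mass = 195.3 - 156.8 = 38.5 g
MC = 38.5 / 195.3 * 100 = 19.7133%

Answer: 19.7133%


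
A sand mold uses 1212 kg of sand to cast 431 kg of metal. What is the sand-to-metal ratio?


Formula: Sand-to-Metal Ratio = W_sand / W_metal
Ratio = 1212 kg / 431 kg = 2.8121

Answer: 2.8121


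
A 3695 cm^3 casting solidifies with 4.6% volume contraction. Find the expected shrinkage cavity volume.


Formula: V_shrink = V_casting * shrinkage_pct / 100
V_shrink = 3695 cm^3 * 4.6 / 100 = 169.9700 cm^3


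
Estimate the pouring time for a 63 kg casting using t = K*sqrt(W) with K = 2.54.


Formula: t = K * sqrt(W)
sqrt(W) = sqrt(63) = 7.93725
t = 2.54 * 7.93725 = 20.1606 s

Final answer: 20.1606 s


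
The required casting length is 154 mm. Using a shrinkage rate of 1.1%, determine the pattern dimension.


Formula: L_pattern = L_casting * (1 + shrinkage_rate/100)
Shrinkage factor = 1 + 1.1/100 = 1.011
L_pattern = 154 mm * 1.011 = 155.6940 mm

Final answer: 155.6940 mm


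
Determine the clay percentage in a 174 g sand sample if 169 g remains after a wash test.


Formula: Clay% = (W_total - W_washed) / W_total * 100
Clay mass = 174 - 169 = 5 g
Clay% = 5 / 174 * 100 = 2.8736%

Final answer: 2.8736%


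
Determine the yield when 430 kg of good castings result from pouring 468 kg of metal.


Formula: Casting Yield = (W_good / W_total) * 100
Yield = (430 kg / 468 kg) * 100 = 91.8803%

Answer: 91.8803%


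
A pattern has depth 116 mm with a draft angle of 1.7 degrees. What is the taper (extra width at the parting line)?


Formula: taper = depth * tan(draft_angle)
tan(1.7 deg) = 0.0296793
taper = 116 mm * 0.0296793 = 3.4428 mm

3.4428 mm


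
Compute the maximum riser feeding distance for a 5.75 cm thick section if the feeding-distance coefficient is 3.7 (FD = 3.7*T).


Formula: FD = 3.7 * T  (riser feeding-distance rule)
FD = 3.7 * 5.75 cm = 21.2750 cm

Answer: 21.2750 cm


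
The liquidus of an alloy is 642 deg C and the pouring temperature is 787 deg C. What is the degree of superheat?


Formula: Superheat = T_pour - T_melt
Superheat = 787 - 642 = 145 deg C

Final answer: 145 deg C


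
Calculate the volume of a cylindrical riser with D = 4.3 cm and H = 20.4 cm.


Formula: V = pi * (D/2)^2 * H  (cylinder volume)
Radius = D/2 = 4.3/2 = 2.15 cm
V = pi * 2.15^2 * 20.4 = 296.2490 cm^3

Answer: 296.2490 cm^3


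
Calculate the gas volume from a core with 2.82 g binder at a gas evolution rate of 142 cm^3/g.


Formula: V_gas = W_binder * gas_evolution_rate
V = 2.82 g * 142 cm^3/g = 400.4400 cm^3


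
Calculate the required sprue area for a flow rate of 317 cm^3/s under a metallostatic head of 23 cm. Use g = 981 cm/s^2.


Formula: v = sqrt(2*g*h), A = Q/v
Velocity: v = sqrt(2 * 981 * 23) = sqrt(45126) = 212.4288 cm/s
Sprue area: A = Q / v = 317 / 212.4288 = 1.4923 cm^2

Answer: 1.4923 cm^2


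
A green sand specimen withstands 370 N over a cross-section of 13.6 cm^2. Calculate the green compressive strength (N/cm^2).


Formula: Compressive Strength = Force / Area
Strength = 370 N / 13.6 cm^2 = 27.2059 N/cm^2

Final answer: 27.2059 N/cm^2


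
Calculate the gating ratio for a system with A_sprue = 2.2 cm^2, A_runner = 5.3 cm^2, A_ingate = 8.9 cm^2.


Sprue:Runner:Ingate = 1 : 5.3/2.2 : 8.9/2.2 = 1:2.41:4.05


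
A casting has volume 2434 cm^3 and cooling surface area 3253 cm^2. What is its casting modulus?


Formula: Casting Modulus M = V / A
M = 2434 cm^3 / 3253 cm^2 = 0.7482 cm

Final answer: 0.7482 cm


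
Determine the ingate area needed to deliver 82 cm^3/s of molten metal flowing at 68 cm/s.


Formula: A_ingate = Q / v  (continuity equation)
A = 82 cm^3/s / 68 cm/s = 1.2059 cm^2

Answer: 1.2059 cm^2


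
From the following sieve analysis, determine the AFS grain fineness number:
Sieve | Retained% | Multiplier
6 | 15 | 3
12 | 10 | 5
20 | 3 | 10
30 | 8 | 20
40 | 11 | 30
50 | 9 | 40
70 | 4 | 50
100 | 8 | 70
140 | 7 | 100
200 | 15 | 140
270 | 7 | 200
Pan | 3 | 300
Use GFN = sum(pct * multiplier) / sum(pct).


Formula: GFN = sum(pct * multiplier) / sum(pct)
sum(pct * multiplier) = 6835
sum(pct) = 100
GFN = 6835 / 100 = 68.35

Final answer: 68.35


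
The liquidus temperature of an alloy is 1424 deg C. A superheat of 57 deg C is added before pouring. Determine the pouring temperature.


Formula: T_pour = T_melt + Superheat
T_pour = 1424 + 57 = 1481 deg C


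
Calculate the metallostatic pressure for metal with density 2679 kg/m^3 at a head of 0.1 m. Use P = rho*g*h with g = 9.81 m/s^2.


Formula: P = rho * g * h
rho * g = 2679 * 9.81 = 26280.99 N/m^3
P = 26280.99 * 0.1 = 2628.0990 Pa


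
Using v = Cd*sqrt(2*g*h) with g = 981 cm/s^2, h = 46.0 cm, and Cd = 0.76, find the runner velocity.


Formula: v = Cd * sqrt(2 * g * h)  (Torricelli with discharge coefficient)
2*g*h = 2 * 981 * 46.0 = 90252.0 cm^2/s^2
sqrt(90252.0) = 300.41971 cm/s
v = 0.76 * 300.41971 = 228.3190 cm/s

228.3190 cm/s


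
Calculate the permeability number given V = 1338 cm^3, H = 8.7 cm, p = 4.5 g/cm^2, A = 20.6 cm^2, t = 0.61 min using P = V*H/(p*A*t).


Formula: Permeability Number P = (V * H) / (p * A * t)
Numerator: V * H = 1338 * 8.7 = 11640.6
Denominator: p * A * t = 4.5 * 20.6 * 0.61 = 56.547
P = 11640.6 / 56.547 = 205.8571

Answer: 205.8571


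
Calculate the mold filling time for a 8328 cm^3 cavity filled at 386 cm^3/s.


Formula: t_fill = V_mold / Q_flow
t = 8328 cm^3 / 386 cm^3/s = 21.5751 s

Answer: 21.5751 s


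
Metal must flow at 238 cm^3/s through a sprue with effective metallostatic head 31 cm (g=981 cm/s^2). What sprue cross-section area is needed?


Formula: v = sqrt(2*g*h), A = Q/v
Velocity: v = sqrt(2 * 981 * 31) = sqrt(60822) = 246.6212 cm/s
Sprue area: A = Q / v = 238 / 246.6212 = 0.9650 cm^2

Answer: 0.9650 cm^2
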